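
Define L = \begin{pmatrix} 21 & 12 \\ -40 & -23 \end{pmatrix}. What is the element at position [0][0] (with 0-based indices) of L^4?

-399

Characteristic polynomial: λ^2 + 2λ - 3 = (λ - 1)(λ + 3), so the eigenvalues are -3, 1.
λ=-3: eigenvector (1, -2).
λ=1: eigenvector (3, -5).
P = [[1, 3], [-2, -5]], D = diag(-3, 1), P⁻¹ = [[-5, -3], [2, 1]].
L⁴ = P·diag(81, 1)·P⁻¹ = [[-399, -240], [800, 481]].
The requested entry is -399.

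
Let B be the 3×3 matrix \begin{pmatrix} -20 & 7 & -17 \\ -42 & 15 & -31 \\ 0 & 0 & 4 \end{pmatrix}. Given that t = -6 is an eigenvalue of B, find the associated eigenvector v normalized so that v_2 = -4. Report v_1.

-2

B + 6I = [[-14, 7, -17], [-42, 21, -31], [0, 0, 10]].
Solving (B + 6I)v = 0 gives the eigenspace spanned by (-2, -4, 0).
With v_2 = -4, v = (-2, -4, 0), so v_1 = -2.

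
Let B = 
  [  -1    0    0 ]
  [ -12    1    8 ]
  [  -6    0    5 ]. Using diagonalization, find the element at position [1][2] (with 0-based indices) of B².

48

Characteristic polynomial: λ^3 - 5λ^2 - λ + 5 = (λ - 5)(λ - 1)(λ + 1), so the eigenvalues are -1, 1, 5.
λ=-1: eigenvector (1, 2, 1).
λ=5: eigenvector (0, 2, 1).
λ=1: eigenvector (0, 1, 0).
P = [[1, 0, 0], [2, 2, 1], [1, 1, 0]], D = diag(-1, 5, 1), P⁻¹ = [[1, 0, 0], [-1, 0, 1], [0, 1, -2]].
B² = P·diag(1, 25, 1)·P⁻¹ = [[1, 0, 0], [-48, 1, 48], [-24, 0, 25]].
The requested entry is 48.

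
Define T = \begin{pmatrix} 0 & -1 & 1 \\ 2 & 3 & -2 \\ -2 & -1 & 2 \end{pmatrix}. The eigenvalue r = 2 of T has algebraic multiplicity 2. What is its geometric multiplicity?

1

T − 2I = [[-2, -1, 1], [2, 1, -2], [-2, -1, 0]].
This matrix has rank 2, so its null space has dimension 3 − 2 = 1.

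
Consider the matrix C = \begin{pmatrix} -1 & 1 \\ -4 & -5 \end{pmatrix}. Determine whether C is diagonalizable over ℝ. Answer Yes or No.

Characteristic polynomial: p(s) = s^2 + 6s + 9 = (s + 3)^2.
s = -3 has algebraic multiplicity 2; rank(C + 3I) = 1, so geometric multiplicity = 1.
Geometric multiplicity < algebraic multiplicity, so C is not diagonalizable.

No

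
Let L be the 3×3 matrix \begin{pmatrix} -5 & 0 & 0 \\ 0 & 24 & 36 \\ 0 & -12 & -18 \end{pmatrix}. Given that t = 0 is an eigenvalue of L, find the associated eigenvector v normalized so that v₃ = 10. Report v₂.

L = [[-5, 0, 0], [0, 24, 36], [0, -12, -18]].
Solving (L)v = 0 gives the eigenspace spanned by (0, -15, 10).
With v₃ = 10, v = (0, -15, 10), so v₂ = -15.

-15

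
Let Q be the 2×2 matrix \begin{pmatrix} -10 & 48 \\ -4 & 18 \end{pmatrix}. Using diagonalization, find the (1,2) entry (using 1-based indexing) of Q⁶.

Characteristic polynomial: r^2 - 8r + 12 = (r - 6)(r - 2), so the eigenvalues are 2, 6.
r=2: eigenvector (4, 1).
r=6: eigenvector (3, 1).
P = [[4, 3], [1, 1]], D = diag(2, 6), P⁻¹ = [[1, -3], [-1, 4]].
Q⁶ = P·diag(64, 46656)·P⁻¹ = [[-139712, 559104], [-46592, 186432]].
The requested entry is 559104.

559104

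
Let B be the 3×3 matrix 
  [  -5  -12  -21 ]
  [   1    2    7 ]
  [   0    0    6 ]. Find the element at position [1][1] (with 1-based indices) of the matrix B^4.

61

Characteristic polynomial: t^3 - 3t^2 - 16t - 12 = (t - 6)(t + 1)(t + 2), so the eigenvalues are -2, -1, 6.
t=6: eigenvector (-3, 1, 1).
t=-2: eigenvector (4, -1, 0).
t=-1: eigenvector (3, -1, 0).
P = [[-3, 4, 3], [1, -1, -1], [1, 0, 0]], D = diag(6, -2, -1), P⁻¹ = [[0, 0, 1], [1, 3, 0], [-1, -4, 1]].
B⁴ = P·diag(1296, 16, 1)·P⁻¹ = [[61, 180, -3885], [-15, -44, 1295], [0, 0, 1296]].
The requested entry is 61.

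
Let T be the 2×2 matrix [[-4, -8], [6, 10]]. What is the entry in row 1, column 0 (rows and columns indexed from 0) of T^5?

2976

Characteristic polynomial: s^2 - 6s + 8 = (s - 4)(s - 2), so the eigenvalues are 2, 4.
s=2: eigenvector (4, -3).
s=4: eigenvector (-1, 1).
P = [[4, -1], [-3, 1]], D = diag(2, 4), P⁻¹ = [[1, 1], [3, 4]].
T⁵ = P·diag(32, 1024)·P⁻¹ = [[-2944, -3968], [2976, 4000]].
The requested entry is 2976.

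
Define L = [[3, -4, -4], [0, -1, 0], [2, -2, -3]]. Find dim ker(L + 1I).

L + 1I = [[4, -4, -4], [0, 0, 0], [2, -2, -2]].
This matrix has rank 1, so its null space has dimension 3 − 1 = 2.

2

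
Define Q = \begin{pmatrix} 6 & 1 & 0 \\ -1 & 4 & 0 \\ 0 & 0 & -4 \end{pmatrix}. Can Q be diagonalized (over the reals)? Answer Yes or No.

Characteristic polynomial: p(s) = s^3 - 6s^2 - 15s + 100 = (s - 5)^2(s + 4).
s = 5 has algebraic multiplicity 2; rank(Q − 5I) = 2, so geometric multiplicity = 1.
Geometric multiplicity < algebraic multiplicity, so Q is not diagonalizable.

No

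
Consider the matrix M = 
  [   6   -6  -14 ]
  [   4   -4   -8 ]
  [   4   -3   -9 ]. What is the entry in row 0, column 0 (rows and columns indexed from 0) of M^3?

216

Characteristic polynomial: μ^3 + 7μ^2 + 14μ + 8 = (μ + 1)(μ + 2)(μ + 4), so the eigenvalues are -4, -2, -1.
μ=-2: eigenvector (5, 2, 2).
μ=-4: eigenvector (2, 1, 1).
μ=-1: eigenvector (2, 0, 1).
P = [[5, 2, 2], [2, 1, 0], [2, 1, 1]], D = diag(-2, -4, -1), P⁻¹ = [[1, 0, -2], [-2, 1, 4], [0, -1, 1]].
M³ = P·diag(-8, -64, -1)·P⁻¹ = [[216, -126, -434], [112, -64, -224], [112, -63, -225]].
The requested entry is 216.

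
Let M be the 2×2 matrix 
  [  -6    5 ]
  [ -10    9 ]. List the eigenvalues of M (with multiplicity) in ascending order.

Characteristic polynomial: p(λ) = λ^2 - 3λ - 4 = (λ - 4)(λ + 1).
Roots (with multiplicity): -1, 4.

-1, 4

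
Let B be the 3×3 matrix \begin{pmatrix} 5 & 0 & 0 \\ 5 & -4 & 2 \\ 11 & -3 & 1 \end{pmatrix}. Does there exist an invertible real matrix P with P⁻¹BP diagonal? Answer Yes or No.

Characteristic polynomial: p(r) = r^3 - 2r^2 - 13r - 10 = (r - 5)(r + 1)(r + 2).
All 3 eigenvalues are distinct, so B is diagonalizable.

Yes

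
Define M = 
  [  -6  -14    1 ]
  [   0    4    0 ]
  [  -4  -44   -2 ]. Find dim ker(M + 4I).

1

M + 4I = [[-2, -14, 1], [0, 8, 0], [-4, -44, 2]].
This matrix has rank 2, so its null space has dimension 3 − 2 = 1.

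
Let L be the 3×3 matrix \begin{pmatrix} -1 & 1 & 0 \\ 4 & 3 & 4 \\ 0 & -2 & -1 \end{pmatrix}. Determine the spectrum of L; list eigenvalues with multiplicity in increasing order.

-1, 1, 1

Characteristic polynomial: p(μ) = μ^3 - μ^2 - μ + 1 = (μ - 1)^2(μ + 1).
Roots (with multiplicity): -1, 1, 1.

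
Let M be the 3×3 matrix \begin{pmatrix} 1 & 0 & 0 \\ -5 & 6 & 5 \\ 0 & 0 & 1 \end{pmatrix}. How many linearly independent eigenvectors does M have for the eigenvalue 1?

2

M − 1I = [[0, 0, 0], [-5, 5, 5], [0, 0, 0]].
This matrix has rank 1, so its null space has dimension 3 − 1 = 2.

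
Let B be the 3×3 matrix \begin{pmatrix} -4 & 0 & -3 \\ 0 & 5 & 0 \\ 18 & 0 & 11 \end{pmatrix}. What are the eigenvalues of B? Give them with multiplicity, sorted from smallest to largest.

2, 5, 5

Characteristic polynomial: p(s) = s^3 - 12s^2 + 45s - 50 = (s - 5)^2(s - 2).
Roots (with multiplicity): 2, 5, 5.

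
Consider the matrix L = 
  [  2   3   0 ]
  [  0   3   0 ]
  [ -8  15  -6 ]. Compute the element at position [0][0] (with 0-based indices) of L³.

8

Characteristic polynomial: s^3 + s^2 - 24s + 36 = (s - 3)(s - 2)(s + 6), so the eigenvalues are -6, 2, 3.
s=2: eigenvector (1, 0, -1).
s=3: eigenvector (3, 1, -1).
s=-6: eigenvector (0, 0, 1).
P = [[1, 3, 0], [0, 1, 0], [-1, -1, 1]], D = diag(2, 3, -6), P⁻¹ = [[1, -3, 0], [0, 1, 0], [1, -2, 1]].
L³ = P·diag(8, 27, -216)·P⁻¹ = [[8, 57, 0], [0, 27, 0], [-224, 429, -216]].
The requested entry is 8.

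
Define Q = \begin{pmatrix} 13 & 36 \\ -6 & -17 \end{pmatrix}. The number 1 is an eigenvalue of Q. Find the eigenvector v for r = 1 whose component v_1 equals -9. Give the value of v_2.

3

Q − 1I = [[12, 36], [-6, -18]].
Solving (Q − 1I)v = 0 gives the eigenspace spanned by (-9, 3).
With v_1 = -9, v = (-9, 3), so v_2 = 3.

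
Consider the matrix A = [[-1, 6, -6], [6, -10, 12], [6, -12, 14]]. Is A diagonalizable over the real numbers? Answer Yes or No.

Characteristic polynomial: p(μ) = μ^3 - 3μ^2 + 4 = (μ - 2)^2(μ + 1).
μ = 2 has algebraic multiplicity 2; rank(A − 2I) = 1, so geometric multiplicity = 2.
Every eigenvalue has geometric = algebraic multiplicity, so A is diagonalizable.

Yes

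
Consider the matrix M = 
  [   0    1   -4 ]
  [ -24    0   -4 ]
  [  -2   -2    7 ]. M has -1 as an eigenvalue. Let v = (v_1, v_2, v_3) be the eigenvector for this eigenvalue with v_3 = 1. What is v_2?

M + 1I = [[1, 1, -4], [-24, 1, -4], [-2, -2, 8]].
Solving (M + 1I)v = 0 gives the eigenspace spanned by (0, 4, 1).
With v_3 = 1, v = (0, 4, 1), so v_2 = 4.

4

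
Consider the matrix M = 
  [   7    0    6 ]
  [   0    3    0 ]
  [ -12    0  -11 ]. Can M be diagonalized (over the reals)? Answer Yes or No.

Yes

Characteristic polynomial: p(μ) = μ^3 + μ^2 - 17μ + 15 = (μ - 3)(μ - 1)(μ + 5).
All 3 eigenvalues are distinct, so M is diagonalizable.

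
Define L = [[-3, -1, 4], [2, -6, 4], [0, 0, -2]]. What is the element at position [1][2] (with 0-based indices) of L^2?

-24

Characteristic polynomial: t^3 + 11t^2 + 38t + 40 = (t + 2)(t + 4)(t + 5), so the eigenvalues are -5, -4, -2.
t=-2: eigenvector (2, 2, 1).
t=-5: eigenvector (1, 2, 0).
t=-4: eigenvector (1, 1, 0).
P = [[2, 1, 1], [2, 2, 1], [1, 0, 0]], D = diag(-2, -5, -4), P⁻¹ = [[0, 0, 1], [-1, 1, 0], [2, -1, -2]].
L² = P·diag(4, 25, 16)·P⁻¹ = [[7, 9, -24], [-18, 34, -24], [0, 0, 4]].
The requested entry is -24.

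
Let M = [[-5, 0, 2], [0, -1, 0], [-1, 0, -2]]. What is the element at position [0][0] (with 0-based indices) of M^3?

-101

Characteristic polynomial: s^3 + 8s^2 + 19s + 12 = (s + 1)(s + 3)(s + 4), so the eigenvalues are -4, -3, -1.
s=-4: eigenvector (2, 0, 1).
s=-1: eigenvector (0, 1, 0).
s=-3: eigenvector (1, 0, 1).
P = [[2, 0, 1], [0, 1, 0], [1, 0, 1]], D = diag(-4, -1, -3), P⁻¹ = [[1, 0, -1], [0, 1, 0], [-1, 0, 2]].
M³ = P·diag(-64, -1, -27)·P⁻¹ = [[-101, 0, 74], [0, -1, 0], [-37, 0, 10]].
The requested entry is -101.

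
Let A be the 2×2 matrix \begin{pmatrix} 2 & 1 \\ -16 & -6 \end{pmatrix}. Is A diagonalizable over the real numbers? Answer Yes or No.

No

Characteristic polynomial: p(t) = t^2 + 4t + 4 = (t + 2)^2.
t = -2 has algebraic multiplicity 2; rank(A + 2I) = 1, so geometric multiplicity = 1.
Geometric multiplicity < algebraic multiplicity, so A is not diagonalizable.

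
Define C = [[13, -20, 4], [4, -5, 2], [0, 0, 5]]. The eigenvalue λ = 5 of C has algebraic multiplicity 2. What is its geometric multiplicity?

2

C − 5I = [[8, -20, 4], [4, -10, 2], [0, 0, 0]].
This matrix has rank 1, so its null space has dimension 3 − 1 = 2.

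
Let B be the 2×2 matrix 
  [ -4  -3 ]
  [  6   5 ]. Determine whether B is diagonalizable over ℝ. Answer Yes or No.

Yes

Characteristic polynomial: p(λ) = λ^2 - λ - 2 = (λ - 2)(λ + 1).
All 2 eigenvalues are distinct, so B is diagonalizable.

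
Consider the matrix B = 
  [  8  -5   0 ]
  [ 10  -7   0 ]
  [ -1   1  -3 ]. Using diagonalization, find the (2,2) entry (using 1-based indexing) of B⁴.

-49

Characteristic polynomial: μ^3 + 2μ^2 - 9μ - 18 = (μ - 3)(μ + 2)(μ + 3), so the eigenvalues are -3, -2, 3.
μ=-3: eigenvector (0, 0, 1).
μ=-2: eigenvector (1, 2, 1).
μ=3: eigenvector (1, 1, 0).
P = [[0, 1, 1], [0, 2, 1], [1, 1, 0]], D = diag(-3, -2, 3), P⁻¹ = [[1, -1, 1], [-1, 1, 0], [2, -1, 0]].
B⁴ = P·diag(81, 16, 81)·P⁻¹ = [[146, -65, 0], [130, -49, 0], [65, -65, 81]].
The requested entry is -49.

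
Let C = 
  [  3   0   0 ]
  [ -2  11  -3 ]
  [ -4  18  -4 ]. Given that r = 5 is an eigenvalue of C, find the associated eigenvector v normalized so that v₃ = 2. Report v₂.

C − 5I = [[-2, 0, 0], [-2, 6, -3], [-4, 18, -9]].
Solving (C − 5I)v = 0 gives the eigenspace spanned by (0, 1, 2).
With v₃ = 2, v = (0, 1, 2), so v₂ = 1.

1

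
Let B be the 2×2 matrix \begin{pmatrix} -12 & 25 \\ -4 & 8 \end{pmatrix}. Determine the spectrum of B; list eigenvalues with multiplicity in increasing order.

-2, -2

Characteristic polynomial: p(r) = r^2 + 4r + 4 = (r + 2)^2.
Roots (with multiplicity): -2, -2.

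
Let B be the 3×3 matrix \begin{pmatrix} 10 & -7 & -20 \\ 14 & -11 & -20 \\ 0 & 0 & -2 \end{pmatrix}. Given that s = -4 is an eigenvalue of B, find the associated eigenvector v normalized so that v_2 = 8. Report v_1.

B + 4I = [[14, -7, -20], [14, -7, -20], [0, 0, 2]].
Solving (B + 4I)v = 0 gives the eigenspace spanned by (4, 8, 0).
With v_2 = 8, v = (4, 8, 0), so v_1 = 4.

4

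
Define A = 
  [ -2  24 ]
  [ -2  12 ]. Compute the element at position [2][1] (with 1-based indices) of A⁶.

Characteristic polynomial: t^2 - 10t + 24 = (t - 6)(t - 4), so the eigenvalues are 4, 6.
t=4: eigenvector (4, 1).
t=6: eigenvector (-3, -1).
P = [[4, -3], [1, -1]], D = diag(4, 6), P⁻¹ = [[1, -3], [1, -4]].
A⁶ = P·diag(4096, 46656)·P⁻¹ = [[-123584, 510720], [-42560, 174336]].
The requested entry is -42560.

-42560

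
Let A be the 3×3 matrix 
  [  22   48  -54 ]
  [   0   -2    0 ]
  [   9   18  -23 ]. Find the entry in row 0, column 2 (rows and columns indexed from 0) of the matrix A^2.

Characteristic polynomial: r^3 + 3r^2 - 18r - 40 = (r - 4)(r + 2)(r + 5), so the eigenvalues are -5, -2, 4.
r=4: eigenvector (3, 0, 1).
r=-5: eigenvector (2, 0, 1).
r=-2: eigenvector (-2, 1, 0).
P = [[3, 2, -2], [0, 0, 1], [1, 1, 0]], D = diag(4, -5, -2), P⁻¹ = [[1, 2, -2], [-1, -2, 3], [0, 1, 0]].
A² = P·diag(16, 25, 4)·P⁻¹ = [[-2, -12, 54], [0, 4, 0], [-9, -18, 43]].
The requested entry is 54.

54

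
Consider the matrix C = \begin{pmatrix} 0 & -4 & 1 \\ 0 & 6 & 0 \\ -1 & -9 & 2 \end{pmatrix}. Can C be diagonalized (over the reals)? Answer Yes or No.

No

Characteristic polynomial: p(t) = t^3 - 8t^2 + 13t - 6 = (t - 6)(t - 1)^2.
t = 1 has algebraic multiplicity 2; rank(C − 1I) = 2, so geometric multiplicity = 1.
Geometric multiplicity < algebraic multiplicity, so C is not diagonalizable.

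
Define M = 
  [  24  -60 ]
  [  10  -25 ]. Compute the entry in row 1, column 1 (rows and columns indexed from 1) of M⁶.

-24

Characteristic polynomial: s^2 + s = s(s + 1), so the eigenvalues are -1, 0.
s=-1: eigenvector (-12, -5).
s=0: eigenvector (-5, -2).
P = [[-12, -5], [-5, -2]], D = diag(-1, 0), P⁻¹ = [[2, -5], [-5, 12]].
M⁶ = P·diag(1, 0)·P⁻¹ = [[-24, 60], [-10, 25]].
The requested entry is -24.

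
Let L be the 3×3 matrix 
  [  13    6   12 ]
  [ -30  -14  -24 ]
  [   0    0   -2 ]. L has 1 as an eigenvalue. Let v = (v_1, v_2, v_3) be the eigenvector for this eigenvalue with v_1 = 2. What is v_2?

-4

L − 1I = [[12, 6, 12], [-30, -15, -24], [0, 0, -3]].
Solving (L − 1I)v = 0 gives the eigenspace spanned by (2, -4, 0).
With v_1 = 2, v = (2, -4, 0), so v_2 = -4.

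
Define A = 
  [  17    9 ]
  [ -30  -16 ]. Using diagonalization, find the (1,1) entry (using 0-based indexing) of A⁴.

Characteristic polynomial: μ^2 - μ - 2 = (μ - 2)(μ + 1), so the eigenvalues are -1, 2.
μ=2: eigenvector (3, -5).
μ=-1: eigenvector (-1, 2).
P = [[3, -1], [-5, 2]], D = diag(2, -1), P⁻¹ = [[2, 1], [5, 3]].
A⁴ = P·diag(16, 1)·P⁻¹ = [[91, 45], [-150, -74]].
The requested entry is -74.

-74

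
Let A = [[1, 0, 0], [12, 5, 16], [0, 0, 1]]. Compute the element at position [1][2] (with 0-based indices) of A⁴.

Characteristic polynomial: μ^3 - 7μ^2 + 11μ - 5 = (μ - 5)(μ - 1)^2, so the eigenvalues are 1, 1, 5.
μ=1: eigenvector (1, -3, 0).
μ=5: eigenvector (0, 1, 0).
μ=1: eigenvector (-1, -1, 1).
P = [[1, 0, -1], [-3, 1, -1], [0, 0, 1]], D = diag(1, 5, 1), P⁻¹ = [[1, 0, 1], [3, 1, 4], [0, 0, 1]].
A⁴ = P·diag(1, 625, 1)·P⁻¹ = [[1, 0, 0], [1872, 625, 2496], [0, 0, 1]].
The requested entry is 2496.

2496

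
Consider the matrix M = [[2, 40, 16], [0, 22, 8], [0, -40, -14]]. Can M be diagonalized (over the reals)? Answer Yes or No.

Yes

Characteristic polynomial: p(r) = r^3 - 10r^2 + 28r - 24 = (r - 6)(r - 2)^2.
r = 2 has algebraic multiplicity 2; rank(M − 2I) = 1, so geometric multiplicity = 2.
Every eigenvalue has geometric = algebraic multiplicity, so M is diagonalizable.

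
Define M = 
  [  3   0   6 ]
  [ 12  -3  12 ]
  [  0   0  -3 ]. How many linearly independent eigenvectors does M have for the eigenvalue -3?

2

M + 3I = [[6, 0, 6], [12, 0, 12], [0, 0, 0]].
This matrix has rank 1, so its null space has dimension 3 − 1 = 2.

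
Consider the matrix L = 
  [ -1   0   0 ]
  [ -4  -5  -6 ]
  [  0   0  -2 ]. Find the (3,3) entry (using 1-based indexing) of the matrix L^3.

Characteristic polynomial: λ^3 + 8λ^2 + 17λ + 10 = (λ + 1)(λ + 2)(λ + 5), so the eigenvalues are -5, -2, -1.
λ=-5: eigenvector (0, 1, 0).
λ=-1: eigenvector (-1, 1, 0).
λ=-2: eigenvector (0, -2, 1).
P = [[0, -1, 0], [1, 1, -2], [0, 0, 1]], D = diag(-5, -1, -2), P⁻¹ = [[1, 1, 2], [-1, 0, 0], [0, 0, 1]].
L³ = P·diag(-125, -1, -8)·P⁻¹ = [[-1, 0, 0], [-124, -125, -234], [0, 0, -8]].
The requested entry is -8.

-8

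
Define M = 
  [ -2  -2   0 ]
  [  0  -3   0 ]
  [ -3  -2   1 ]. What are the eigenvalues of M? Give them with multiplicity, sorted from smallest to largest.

Characteristic polynomial: p(s) = s^3 + 4s^2 + s - 6 = (s - 1)(s + 2)(s + 3).
Roots (with multiplicity): -3, -2, 1.

-3, -2, 1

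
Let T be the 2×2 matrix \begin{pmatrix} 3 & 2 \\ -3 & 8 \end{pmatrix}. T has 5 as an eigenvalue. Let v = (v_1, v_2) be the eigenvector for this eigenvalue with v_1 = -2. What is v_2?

-2

T − 5I = [[-2, 2], [-3, 3]].
Solving (T − 5I)v = 0 gives the eigenspace spanned by (-2, -2).
With v_1 = -2, v = (-2, -2), so v_2 = -2.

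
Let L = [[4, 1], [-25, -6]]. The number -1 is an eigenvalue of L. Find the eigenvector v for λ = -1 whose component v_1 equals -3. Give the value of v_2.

L + 1I = [[5, 1], [-25, -5]].
Solving (L + 1I)v = 0 gives the eigenspace spanned by (-3, 15).
With v_1 = -3, v = (-3, 15), so v_2 = 15.

15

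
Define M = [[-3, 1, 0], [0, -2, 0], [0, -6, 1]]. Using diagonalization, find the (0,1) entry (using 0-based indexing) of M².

Characteristic polynomial: s^3 + 4s^2 + s - 6 = (s - 1)(s + 2)(s + 3), so the eigenvalues are -3, -2, 1.
s=-3: eigenvector (1, 0, 0).
s=1: eigenvector (0, 0, 1).
s=-2: eigenvector (1, 1, 2).
P = [[1, 0, 1], [0, 0, 1], [0, 1, 2]], D = diag(-3, 1, -2), P⁻¹ = [[1, -1, 0], [0, -2, 1], [0, 1, 0]].
M² = P·diag(9, 1, 4)·P⁻¹ = [[9, -5, 0], [0, 4, 0], [0, 6, 1]].
The requested entry is -5.

-5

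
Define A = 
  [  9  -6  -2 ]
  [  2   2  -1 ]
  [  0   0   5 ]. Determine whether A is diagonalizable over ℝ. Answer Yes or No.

Yes

Characteristic polynomial: p(r) = r^3 - 16r^2 + 85r - 150 = (r - 6)(r - 5)^2.
r = 5 has algebraic multiplicity 2; rank(A − 5I) = 1, so geometric multiplicity = 2.
Every eigenvalue has geometric = algebraic multiplicity, so A is diagonalizable.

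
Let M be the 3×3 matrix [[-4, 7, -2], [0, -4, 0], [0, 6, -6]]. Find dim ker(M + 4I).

1

M + 4I = [[0, 7, -2], [0, 0, 0], [0, 6, -2]].
This matrix has rank 2, so its null space has dimension 3 − 2 = 1.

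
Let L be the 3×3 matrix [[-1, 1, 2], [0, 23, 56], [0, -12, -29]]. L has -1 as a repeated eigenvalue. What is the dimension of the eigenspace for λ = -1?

1

L + 1I = [[0, 1, 2], [0, 24, 56], [0, -12, -28]].
This matrix has rank 2, so its null space has dimension 3 − 2 = 1.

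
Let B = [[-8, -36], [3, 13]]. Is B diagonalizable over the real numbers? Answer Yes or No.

Characteristic polynomial: p(r) = r^2 - 5r + 4 = (r - 4)(r - 1).
All 2 eigenvalues are distinct, so B is diagonalizable.

Yes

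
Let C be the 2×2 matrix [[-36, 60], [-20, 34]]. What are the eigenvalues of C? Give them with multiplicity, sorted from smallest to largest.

Characteristic polynomial: p(r) = r^2 + 2r - 24 = (r - 4)(r + 6).
Roots (with multiplicity): -6, 4.

-6, 4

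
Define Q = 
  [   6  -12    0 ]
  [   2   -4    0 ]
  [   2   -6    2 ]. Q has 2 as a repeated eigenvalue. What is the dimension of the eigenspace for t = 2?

2

Q − 2I = [[4, -12, 0], [2, -6, 0], [2, -6, 0]].
This matrix has rank 1, so its null space has dimension 3 − 1 = 2.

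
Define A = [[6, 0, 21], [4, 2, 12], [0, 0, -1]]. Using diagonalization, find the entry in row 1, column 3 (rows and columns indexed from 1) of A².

105

Characteristic polynomial: t^3 - 7t^2 + 4t + 12 = (t - 6)(t - 2)(t + 1), so the eigenvalues are -1, 2, 6.
t=2: eigenvector (0, 1, 0).
t=6: eigenvector (1, 1, 0).
t=-1: eigenvector (-3, 0, 1).
P = [[0, 1, -3], [1, 1, 0], [0, 0, 1]], D = diag(2, 6, -1), P⁻¹ = [[-1, 1, -3], [1, 0, 3], [0, 0, 1]].
A² = P·diag(4, 36, 1)·P⁻¹ = [[36, 0, 105], [32, 4, 96], [0, 0, 1]].
The requested entry is 105.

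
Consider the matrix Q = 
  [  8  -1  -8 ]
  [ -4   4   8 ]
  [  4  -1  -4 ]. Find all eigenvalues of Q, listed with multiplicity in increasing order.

2, 2, 4

Characteristic polynomial: p(r) = r^3 - 8r^2 + 20r - 16 = (r - 4)(r - 2)^2.
Roots (with multiplicity): 2, 2, 4.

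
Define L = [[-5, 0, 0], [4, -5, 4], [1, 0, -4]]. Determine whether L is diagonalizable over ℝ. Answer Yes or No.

Yes

Characteristic polynomial: p(s) = s^3 + 14s^2 + 65s + 100 = (s + 4)(s + 5)^2.
s = -5 has algebraic multiplicity 2; rank(L + 5I) = 1, so geometric multiplicity = 2.
Every eigenvalue has geometric = algebraic multiplicity, so L is diagonalizable.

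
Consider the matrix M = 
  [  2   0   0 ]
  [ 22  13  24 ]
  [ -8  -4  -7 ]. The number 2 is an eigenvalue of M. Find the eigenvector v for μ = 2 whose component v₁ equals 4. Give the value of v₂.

M − 2I = [[0, 0, 0], [22, 11, 24], [-8, -4, -9]].
Solving (M − 2I)v = 0 gives the eigenspace spanned by (4, -8, 0).
With v₁ = 4, v = (4, -8, 0), so v₂ = -8.

-8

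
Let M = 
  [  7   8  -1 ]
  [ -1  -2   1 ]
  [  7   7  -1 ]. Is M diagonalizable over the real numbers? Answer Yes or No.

No

Characteristic polynomial: p(λ) = λ^3 - 4λ^2 - 11λ - 6 = (λ - 6)(λ + 1)^2.
λ = -1 has algebraic multiplicity 2; rank(M + 1I) = 2, so geometric multiplicity = 1.
Geometric multiplicity < algebraic multiplicity, so M is not diagonalizable.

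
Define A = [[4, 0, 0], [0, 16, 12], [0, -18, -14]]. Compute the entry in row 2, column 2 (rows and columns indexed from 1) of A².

Characteristic polynomial: μ^3 - 6μ^2 + 32 = (μ - 4)^2(μ + 2), so the eigenvalues are -2, 4, 4.
μ=4: eigenvector (1, -2, 2).
μ=4: eigenvector (0, 1, -1).
μ=-2: eigenvector (0, -2, 3).
P = [[1, 0, 0], [-2, 1, -2], [2, -1, 3]], D = diag(4, 4, -2), P⁻¹ = [[1, 0, 0], [2, 3, 2], [0, 1, 1]].
A² = P·diag(16, 16, 4)·P⁻¹ = [[16, 0, 0], [0, 40, 24], [0, -36, -20]].
The requested entry is 40.

40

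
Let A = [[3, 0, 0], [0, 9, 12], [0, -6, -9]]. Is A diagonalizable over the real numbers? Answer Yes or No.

Characteristic polynomial: p(s) = s^3 - 3s^2 - 9s + 27 = (s - 3)^2(s + 3).
s = 3 has algebraic multiplicity 2; rank(A − 3I) = 1, so geometric multiplicity = 2.
Every eigenvalue has geometric = algebraic multiplicity, so A is diagonalizable.

Yes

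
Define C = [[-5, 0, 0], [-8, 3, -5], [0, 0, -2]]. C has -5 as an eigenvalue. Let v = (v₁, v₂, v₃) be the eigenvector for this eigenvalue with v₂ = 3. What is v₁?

C + 5I = [[0, 0, 0], [-8, 8, -5], [0, 0, 3]].
Solving (C + 5I)v = 0 gives the eigenspace spanned by (3, 3, 0).
With v₂ = 3, v = (3, 3, 0), so v₁ = 3.

3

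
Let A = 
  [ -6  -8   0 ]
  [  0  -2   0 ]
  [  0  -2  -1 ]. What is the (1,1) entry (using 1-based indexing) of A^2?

36

Characteristic polynomial: λ^3 + 9λ^2 + 20λ + 12 = (λ + 1)(λ + 2)(λ + 6), so the eigenvalues are -6, -2, -1.
λ=-6: eigenvector (1, 0, 0).
λ=-1: eigenvector (0, 0, 1).
λ=-2: eigenvector (-2, 1, 2).
P = [[1, 0, -2], [0, 0, 1], [0, 1, 2]], D = diag(-6, -1, -2), P⁻¹ = [[1, 2, 0], [0, -2, 1], [0, 1, 0]].
A² = P·diag(36, 1, 4)·P⁻¹ = [[36, 64, 0], [0, 4, 0], [0, 6, 1]].
The requested entry is 36.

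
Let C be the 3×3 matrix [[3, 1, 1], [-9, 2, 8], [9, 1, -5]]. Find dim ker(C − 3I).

C − 3I = [[0, 1, 1], [-9, -1, 8], [9, 1, -8]].
This matrix has rank 2, so its null space has dimension 3 − 2 = 1.

1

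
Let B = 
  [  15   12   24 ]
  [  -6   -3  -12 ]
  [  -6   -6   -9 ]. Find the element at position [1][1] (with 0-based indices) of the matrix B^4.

Characteristic polynomial: μ^3 - 3μ^2 - 9μ + 27 = (μ - 3)^2(μ + 3), so the eigenvalues are -3, 3, 3.
μ=-3: eigenvector (-2, 1, 1).
μ=3: eigenvector (1, 1, -1).
μ=3: eigenvector (2, 0, -1).
P = [[-2, 1, 2], [1, 1, 0], [1, -1, -1]], D = diag(-3, 3, 3), P⁻¹ = [[1, 1, 2], [-1, 0, -2], [2, 1, 3]].
B⁴ = P·diag(81, 81, 81)·P⁻¹ = [[81, 0, 0], [0, 81, 0], [0, 0, 81]].
The requested entry is 81.

81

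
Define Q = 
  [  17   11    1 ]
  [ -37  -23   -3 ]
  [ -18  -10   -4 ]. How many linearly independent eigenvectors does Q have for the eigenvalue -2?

1

Q + 2I = [[19, 11, 1], [-37, -21, -3], [-18, -10, -2]].
This matrix has rank 2, so its null space has dimension 3 − 2 = 1.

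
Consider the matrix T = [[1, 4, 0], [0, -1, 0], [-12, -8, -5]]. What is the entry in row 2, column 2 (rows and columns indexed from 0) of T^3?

Characteristic polynomial: μ^3 + 5μ^2 - μ - 5 = (μ - 1)(μ + 1)(μ + 5), so the eigenvalues are -5, -1, 1.
μ=-5: eigenvector (0, 0, 1).
μ=-1: eigenvector (-2, 1, 4).
μ=1: eigenvector (1, 0, -2).
P = [[0, -2, 1], [0, 1, 0], [1, 4, -2]], D = diag(-5, -1, 1), P⁻¹ = [[2, 0, 1], [0, 1, 0], [1, 2, 0]].
T³ = P·diag(-125, -1, 1)·P⁻¹ = [[1, 4, 0], [0, -1, 0], [-252, -8, -125]].
The requested entry is -125.

-125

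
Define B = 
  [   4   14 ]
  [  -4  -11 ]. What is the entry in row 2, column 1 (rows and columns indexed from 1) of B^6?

Characteristic polynomial: r^2 + 7r + 12 = (r + 3)(r + 4), so the eigenvalues are -4, -3.
r=-3: eigenvector (-2, 1).
r=-4: eigenvector (-7, 4).
P = [[-2, -7], [1, 4]], D = diag(-3, -4), P⁻¹ = [[-4, -7], [1, 2]].
B⁶ = P·diag(729, 4096)·P⁻¹ = [[-22840, -47138], [13468, 27665]].
The requested entry is 13468.

13468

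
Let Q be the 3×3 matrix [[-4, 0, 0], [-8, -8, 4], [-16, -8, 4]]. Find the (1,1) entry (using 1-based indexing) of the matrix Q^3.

-64

Characteristic polynomial: μ^3 + 8μ^2 + 16μ = μ(μ + 4)^2, so the eigenvalues are -4, -4, 0.
μ=-4: eigenvector (1, 2, 4).
μ=-4: eigenvector (0, 1, 1).
μ=0: eigenvector (0, 1, 2).
P = [[1, 0, 0], [2, 1, 1], [4, 1, 2]], D = diag(-4, -4, 0), P⁻¹ = [[1, 0, 0], [0, 2, -1], [-2, -1, 1]].
Q³ = P·diag(-64, -64, 0)·P⁻¹ = [[-64, 0, 0], [-128, -128, 64], [-256, -128, 64]].
The requested entry is -64.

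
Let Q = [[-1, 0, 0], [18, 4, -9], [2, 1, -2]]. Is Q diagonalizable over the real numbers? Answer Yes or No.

No

Characteristic polynomial: p(λ) = λ^3 - λ^2 - λ + 1 = (λ - 1)^2(λ + 1).
λ = 1 has algebraic multiplicity 2; rank(Q − 1I) = 2, so geometric multiplicity = 1.
Geometric multiplicity < algebraic multiplicity, so Q is not diagonalizable.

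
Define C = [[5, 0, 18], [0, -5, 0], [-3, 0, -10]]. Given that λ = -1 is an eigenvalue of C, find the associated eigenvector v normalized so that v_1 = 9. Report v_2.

C + 1I = [[6, 0, 18], [0, -4, 0], [-3, 0, -9]].
Solving (C + 1I)v = 0 gives the eigenspace spanned by (9, 0, -3).
With v_1 = 9, v = (9, 0, -3), so v_2 = 0.

0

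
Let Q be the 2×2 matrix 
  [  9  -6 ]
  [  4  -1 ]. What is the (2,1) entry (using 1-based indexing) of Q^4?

1088

Characteristic polynomial: μ^2 - 8μ + 15 = (μ - 5)(μ - 3), so the eigenvalues are 3, 5.
μ=5: eigenvector (3, 2).
μ=3: eigenvector (1, 1).
P = [[3, 1], [2, 1]], D = diag(5, 3), P⁻¹ = [[1, -1], [-2, 3]].
Q⁴ = P·diag(625, 81)·P⁻¹ = [[1713, -1632], [1088, -1007]].
The requested entry is 1088.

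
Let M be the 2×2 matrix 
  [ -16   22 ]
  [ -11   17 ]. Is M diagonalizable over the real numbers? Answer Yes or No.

Characteristic polynomial: p(s) = s^2 - s - 30 = (s - 6)(s + 5).
All 2 eigenvalues are distinct, so M is diagonalizable.

Yes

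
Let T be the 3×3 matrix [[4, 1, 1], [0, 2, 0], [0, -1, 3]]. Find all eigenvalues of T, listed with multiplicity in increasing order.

Characteristic polynomial: p(s) = s^3 - 9s^2 + 26s - 24 = (s - 4)(s - 3)(s - 2).
Roots (with multiplicity): 2, 3, 4.

2, 3, 4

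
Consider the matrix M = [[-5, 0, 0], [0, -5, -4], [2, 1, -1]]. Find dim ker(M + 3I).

M + 3I = [[-2, 0, 0], [0, -2, -4], [2, 1, 2]].
This matrix has rank 2, so its null space has dimension 3 − 2 = 1.

1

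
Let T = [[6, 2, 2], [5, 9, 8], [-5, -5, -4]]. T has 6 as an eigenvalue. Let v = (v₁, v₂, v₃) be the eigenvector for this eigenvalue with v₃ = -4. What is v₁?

T − 6I = [[0, 2, 2], [5, 3, 8], [-5, -5, -10]].
Solving (T − 6I)v = 0 gives the eigenspace spanned by (4, 4, -4).
With v₃ = -4, v = (4, 4, -4), so v₁ = 4.

4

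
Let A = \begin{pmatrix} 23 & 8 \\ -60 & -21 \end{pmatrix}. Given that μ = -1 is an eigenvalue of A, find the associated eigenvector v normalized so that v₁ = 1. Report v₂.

A + 1I = [[24, 8], [-60, -20]].
Solving (A + 1I)v = 0 gives the eigenspace spanned by (1, -3).
With v₁ = 1, v = (1, -3), so v₂ = -3.

-3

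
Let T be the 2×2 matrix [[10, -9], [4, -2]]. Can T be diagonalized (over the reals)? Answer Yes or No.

No

Characteristic polynomial: p(r) = r^2 - 8r + 16 = (r - 4)^2.
r = 4 has algebraic multiplicity 2; rank(T − 4I) = 1, so geometric multiplicity = 1.
Geometric multiplicity < algebraic multiplicity, so T is not diagonalizable.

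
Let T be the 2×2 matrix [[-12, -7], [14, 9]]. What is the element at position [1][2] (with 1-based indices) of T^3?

-133

Characteristic polynomial: μ^2 + 3μ - 10 = (μ - 2)(μ + 5), so the eigenvalues are -5, 2.
μ=2: eigenvector (1, -2).
μ=-5: eigenvector (1, -1).
P = [[1, 1], [-2, -1]], D = diag(2, -5), P⁻¹ = [[-1, -1], [2, 1]].
T³ = P·diag(8, -125)·P⁻¹ = [[-258, -133], [266, 141]].
The requested entry is -133.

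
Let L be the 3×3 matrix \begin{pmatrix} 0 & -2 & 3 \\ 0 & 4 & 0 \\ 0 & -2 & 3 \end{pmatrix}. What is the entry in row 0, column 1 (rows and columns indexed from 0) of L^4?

-350

Characteristic polynomial: λ^3 - 7λ^2 + 12λ = λ(λ - 4)(λ - 3), so the eigenvalues are 0, 3, 4.
λ=0: eigenvector (1, 0, 0).
λ=4: eigenvector (-2, 1, -2).
λ=3: eigenvector (1, 0, 1).
P = [[1, -2, 1], [0, 1, 0], [0, -2, 1]], D = diag(0, 4, 3), P⁻¹ = [[1, 0, -1], [0, 1, 0], [0, 2, 1]].
L⁴ = P·diag(0, 256, 81)·P⁻¹ = [[0, -350, 81], [0, 256, 0], [0, -350, 81]].
The requested entry is -350.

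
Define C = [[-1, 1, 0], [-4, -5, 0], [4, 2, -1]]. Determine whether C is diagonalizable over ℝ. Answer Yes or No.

Characteristic polynomial: p(s) = s^3 + 7s^2 + 15s + 9 = (s + 1)(s + 3)^2.
s = -3 has algebraic multiplicity 2; rank(C + 3I) = 2, so geometric multiplicity = 1.
Geometric multiplicity < algebraic multiplicity, so C is not diagonalizable.

No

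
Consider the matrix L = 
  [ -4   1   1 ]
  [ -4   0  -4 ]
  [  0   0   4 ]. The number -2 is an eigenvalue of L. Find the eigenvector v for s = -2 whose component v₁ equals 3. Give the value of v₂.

6

L + 2I = [[-2, 1, 1], [-4, 2, -4], [0, 0, 6]].
Solving (L + 2I)v = 0 gives the eigenspace spanned by (3, 6, 0).
With v₁ = 3, v = (3, 6, 0), so v₂ = 6.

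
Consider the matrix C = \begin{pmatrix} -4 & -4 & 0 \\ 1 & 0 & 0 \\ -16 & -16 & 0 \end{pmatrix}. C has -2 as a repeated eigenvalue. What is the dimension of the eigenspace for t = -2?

1

C + 2I = [[-2, -4, 0], [1, 2, 0], [-16, -16, 2]].
This matrix has rank 2, so its null space has dimension 3 − 2 = 1.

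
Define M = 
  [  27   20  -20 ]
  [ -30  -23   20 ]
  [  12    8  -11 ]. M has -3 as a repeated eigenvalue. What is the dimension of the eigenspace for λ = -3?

2

M + 3I = [[30, 20, -20], [-30, -20, 20], [12, 8, -8]].
This matrix has rank 1, so its null space has dimension 3 − 1 = 2.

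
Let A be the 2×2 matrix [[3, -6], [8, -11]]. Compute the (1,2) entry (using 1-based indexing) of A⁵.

Characteristic polynomial: λ^2 + 8λ + 15 = (λ + 3)(λ + 5), so the eigenvalues are -5, -3.
λ=-5: eigenvector (-3, -4).
λ=-3: eigenvector (1, 1).
P = [[-3, 1], [-4, 1]], D = diag(-5, -3), P⁻¹ = [[1, -1], [4, -3]].
A⁵ = P·diag(-3125, -243)·P⁻¹ = [[8403, -8646], [11528, -11771]].
The requested entry is -8646.

-8646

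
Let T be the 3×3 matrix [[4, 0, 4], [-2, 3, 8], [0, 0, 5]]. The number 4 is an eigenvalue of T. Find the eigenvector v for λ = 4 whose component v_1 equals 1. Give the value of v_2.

T − 4I = [[0, 0, 4], [-2, -1, 8], [0, 0, 1]].
Solving (T − 4I)v = 0 gives the eigenspace spanned by (1, -2, 0).
With v_1 = 1, v = (1, -2, 0), so v_2 = -2.

-2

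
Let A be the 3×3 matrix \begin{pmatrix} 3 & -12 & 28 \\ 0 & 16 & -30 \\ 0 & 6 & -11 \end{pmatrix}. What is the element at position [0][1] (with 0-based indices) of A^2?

-60

Characteristic polynomial: λ^3 - 8λ^2 + 19λ - 12 = (λ - 4)(λ - 3)(λ - 1), so the eigenvalues are 1, 3, 4.
λ=3: eigenvector (1, 0, 0).
λ=4: eigenvector (-4, 5, 2).
λ=1: eigenvector (-2, 2, 1).
P = [[1, -4, -2], [0, 5, 2], [0, 2, 1]], D = diag(3, 4, 1), P⁻¹ = [[1, 0, 2], [0, 1, -2], [0, -2, 5]].
A² = P·diag(9, 16, 1)·P⁻¹ = [[9, -60, 136], [0, 76, -150], [0, 30, -59]].
The requested entry is -60.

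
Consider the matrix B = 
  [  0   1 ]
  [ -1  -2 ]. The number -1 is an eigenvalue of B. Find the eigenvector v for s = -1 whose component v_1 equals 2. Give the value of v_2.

-2

B + 1I = [[1, 1], [-1, -1]].
Solving (B + 1I)v = 0 gives the eigenspace spanned by (2, -2).
With v_1 = 2, v = (2, -2), so v_2 = -2.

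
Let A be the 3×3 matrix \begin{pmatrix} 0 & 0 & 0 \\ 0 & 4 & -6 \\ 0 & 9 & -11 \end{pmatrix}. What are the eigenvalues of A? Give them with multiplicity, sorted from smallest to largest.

-5, -2, 0

Characteristic polynomial: p(t) = t^3 + 7t^2 + 10t = t(t + 2)(t + 5).
Roots (with multiplicity): -5, -2, 0.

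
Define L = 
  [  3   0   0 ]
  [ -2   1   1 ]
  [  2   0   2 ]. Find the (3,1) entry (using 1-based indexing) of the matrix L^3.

38

Characteristic polynomial: μ^3 - 6μ^2 + 11μ - 6 = (μ - 3)(μ - 2)(μ - 1), so the eigenvalues are 1, 2, 3.
μ=3: eigenvector (1, 0, 2).
μ=1: eigenvector (0, 1, 0).
μ=2: eigenvector (0, 1, 1).
P = [[1, 0, 0], [0, 1, 1], [2, 0, 1]], D = diag(3, 1, 2), P⁻¹ = [[1, 0, 0], [2, 1, -1], [-2, 0, 1]].
L³ = P·diag(27, 1, 8)·P⁻¹ = [[27, 0, 0], [-14, 1, 7], [38, 0, 8]].
The requested entry is 38.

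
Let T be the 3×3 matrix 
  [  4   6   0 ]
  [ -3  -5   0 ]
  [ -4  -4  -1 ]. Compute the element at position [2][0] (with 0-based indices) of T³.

-4

Characteristic polynomial: μ^3 + 2μ^2 - μ - 2 = (μ - 1)(μ + 1)(μ + 2), so the eigenvalues are -2, -1, 1.
μ=1: eigenvector (2, -1, -2).
μ=-2: eigenvector (1, -1, 0).
μ=-1: eigenvector (0, 0, 1).
P = [[2, 1, 0], [-1, -1, 0], [-2, 0, 1]], D = diag(1, -2, -1), P⁻¹ = [[1, 1, 0], [-1, -2, 0], [2, 2, 1]].
T³ = P·diag(1, -8, -1)·P⁻¹ = [[10, 18, 0], [-9, -17, 0], [-4, -4, -1]].
The requested entry is -4.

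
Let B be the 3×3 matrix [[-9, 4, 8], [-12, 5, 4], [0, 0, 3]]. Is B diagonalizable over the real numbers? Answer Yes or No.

Characteristic polynomial: p(r) = r^3 + r^2 - 9r - 9 = (r - 3)(r + 1)(r + 3).
All 3 eigenvalues are distinct, so B is diagonalizable.

Yes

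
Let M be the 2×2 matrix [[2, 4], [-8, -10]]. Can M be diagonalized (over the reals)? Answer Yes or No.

Yes

Characteristic polynomial: p(t) = t^2 + 8t + 12 = (t + 2)(t + 6).
All 2 eigenvalues are distinct, so M is diagonalizable.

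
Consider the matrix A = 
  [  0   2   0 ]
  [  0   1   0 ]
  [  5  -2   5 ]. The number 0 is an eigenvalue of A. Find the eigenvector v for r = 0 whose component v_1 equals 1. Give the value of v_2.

0

A = [[0, 2, 0], [0, 1, 0], [5, -2, 5]].
Solving (A)v = 0 gives the eigenspace spanned by (1, 0, -1).
With v_1 = 1, v = (1, 0, -1), so v_2 = 0.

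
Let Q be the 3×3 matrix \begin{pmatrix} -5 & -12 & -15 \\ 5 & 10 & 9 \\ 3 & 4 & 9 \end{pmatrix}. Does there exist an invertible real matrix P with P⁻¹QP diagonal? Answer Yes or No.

Characteristic polynomial: p(s) = s^3 - 14s^2 + 64s - 96 = (s - 6)(s - 4)^2.
s = 4 has algebraic multiplicity 2; rank(Q − 4I) = 2, so geometric multiplicity = 1.
Geometric multiplicity < algebraic multiplicity, so Q is not diagonalizable.

No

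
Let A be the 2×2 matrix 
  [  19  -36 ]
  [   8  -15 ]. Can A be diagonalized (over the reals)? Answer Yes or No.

Characteristic polynomial: p(r) = r^2 - 4r + 3 = (r - 3)(r - 1).
All 2 eigenvalues are distinct, so A is diagonalizable.

Yes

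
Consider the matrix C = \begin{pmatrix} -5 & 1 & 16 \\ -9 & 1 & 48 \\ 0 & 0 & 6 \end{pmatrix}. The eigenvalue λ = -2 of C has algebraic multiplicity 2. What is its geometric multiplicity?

1

C + 2I = [[-3, 1, 16], [-9, 3, 48], [0, 0, 8]].
This matrix has rank 2, so its null space has dimension 3 − 2 = 1.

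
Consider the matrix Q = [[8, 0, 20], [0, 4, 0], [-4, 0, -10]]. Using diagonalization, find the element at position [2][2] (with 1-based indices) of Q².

Characteristic polynomial: μ^3 - 2μ^2 - 8μ = μ(μ - 4)(μ + 2), so the eigenvalues are -2, 0, 4.
μ=0: eigenvector (5, 0, -2).
μ=4: eigenvector (0, 1, 0).
μ=-2: eigenvector (-2, 0, 1).
P = [[5, 0, -2], [0, 1, 0], [-2, 0, 1]], D = diag(0, 4, -2), P⁻¹ = [[1, 0, 2], [0, 1, 0], [2, 0, 5]].
Q² = P·diag(0, 16, 4)·P⁻¹ = [[-16, 0, -40], [0, 16, 0], [8, 0, 20]].
The requested entry is 16.

16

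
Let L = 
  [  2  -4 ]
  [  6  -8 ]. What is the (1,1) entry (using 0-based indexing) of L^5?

-3008

Characteristic polynomial: t^2 + 6t + 8 = (t + 2)(t + 4), so the eigenvalues are -4, -2.
t=-2: eigenvector (1, 1).
t=-4: eigenvector (-2, -3).
P = [[1, -2], [1, -3]], D = diag(-2, -4), P⁻¹ = [[3, -2], [1, -1]].
L⁵ = P·diag(-32, -1024)·P⁻¹ = [[1952, -1984], [2976, -3008]].
The requested entry is -3008.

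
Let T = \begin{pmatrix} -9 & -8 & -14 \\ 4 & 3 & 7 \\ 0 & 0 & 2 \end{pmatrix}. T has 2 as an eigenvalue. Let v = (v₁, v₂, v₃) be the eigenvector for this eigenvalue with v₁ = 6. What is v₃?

T − 2I = [[-11, -8, -14], [4, 1, 7], [0, 0, 0]].
Solving (T − 2I)v = 0 gives the eigenspace spanned by (6, -3, -3).
With v₁ = 6, v = (6, -3, -3), so v₃ = -3.

-3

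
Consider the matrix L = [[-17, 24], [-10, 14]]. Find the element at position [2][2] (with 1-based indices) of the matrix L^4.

-224

Characteristic polynomial: s^2 + 3s + 2 = (s + 1)(s + 2), so the eigenvalues are -2, -1.
s=-1: eigenvector (-3, -2).
s=-2: eigenvector (-8, -5).
P = [[-3, -8], [-2, -5]], D = diag(-1, -2), P⁻¹ = [[5, -8], [-2, 3]].
L⁴ = P·diag(1, 16)·P⁻¹ = [[241, -360], [150, -224]].
The requested entry is -224.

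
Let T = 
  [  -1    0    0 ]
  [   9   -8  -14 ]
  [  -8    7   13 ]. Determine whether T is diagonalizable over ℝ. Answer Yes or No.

No

Characteristic polynomial: p(r) = r^3 - 4r^2 - 11r - 6 = (r - 6)(r + 1)^2.
r = -1 has algebraic multiplicity 2; rank(T + 1I) = 2, so geometric multiplicity = 1.
Geometric multiplicity < algebraic multiplicity, so T is not diagonalizable.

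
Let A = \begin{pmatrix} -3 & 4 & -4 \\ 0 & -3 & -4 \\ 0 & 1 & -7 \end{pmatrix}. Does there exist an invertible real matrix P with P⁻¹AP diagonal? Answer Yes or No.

Characteristic polynomial: p(t) = t^3 + 13t^2 + 55t + 75 = (t + 3)(t + 5)^2.
t = -5 has algebraic multiplicity 2; rank(A + 5I) = 2, so geometric multiplicity = 1.
Geometric multiplicity < algebraic multiplicity, so A is not diagonalizable.

No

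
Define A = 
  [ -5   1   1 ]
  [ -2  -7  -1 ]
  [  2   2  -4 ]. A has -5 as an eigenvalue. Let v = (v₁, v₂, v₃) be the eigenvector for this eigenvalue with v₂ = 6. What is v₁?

A + 5I = [[0, 1, 1], [-2, -2, -1], [2, 2, 1]].
Solving (A + 5I)v = 0 gives the eigenspace spanned by (-3, 6, -6).
With v₂ = 6, v = (-3, 6, -6), so v₁ = -3.

-3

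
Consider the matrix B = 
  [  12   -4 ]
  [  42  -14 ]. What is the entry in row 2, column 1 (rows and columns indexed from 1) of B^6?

-1344

Characteristic polynomial: λ^2 + 2λ = λ(λ + 2), so the eigenvalues are -2, 0.
λ=0: eigenvector (1, 3).
λ=-2: eigenvector (2, 7).
P = [[1, 2], [3, 7]], D = diag(0, -2), P⁻¹ = [[7, -2], [-3, 1]].
B⁶ = P·diag(0, 64)·P⁻¹ = [[-384, 128], [-1344, 448]].
The requested entry is -1344.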